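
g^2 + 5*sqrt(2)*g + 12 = (g + 2*sqrt(2))*(g + 3*sqrt(2))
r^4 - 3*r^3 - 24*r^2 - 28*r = r*(r - 7)*(r + 2)^2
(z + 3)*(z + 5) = z^2 + 8*z + 15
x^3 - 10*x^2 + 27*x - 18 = (x - 6)*(x - 3)*(x - 1)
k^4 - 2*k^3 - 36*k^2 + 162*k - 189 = (k - 3)^3*(k + 7)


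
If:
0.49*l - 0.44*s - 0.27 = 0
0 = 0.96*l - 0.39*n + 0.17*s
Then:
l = 0.897959183673469*s + 0.551020408163265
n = 2.64625850340136*s + 1.3563579277865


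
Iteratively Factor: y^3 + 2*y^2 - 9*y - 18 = (y + 2)*(y^2 - 9) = (y + 2)*(y + 3)*(y - 3)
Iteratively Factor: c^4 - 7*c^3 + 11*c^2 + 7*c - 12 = (c - 3)*(c^3 - 4*c^2 - c + 4) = (c - 4)*(c - 3)*(c^2 - 1) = (c - 4)*(c - 3)*(c + 1)*(c - 1)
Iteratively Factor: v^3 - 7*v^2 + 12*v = (v - 3)*(v^2 - 4*v) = (v - 4)*(v - 3)*(v)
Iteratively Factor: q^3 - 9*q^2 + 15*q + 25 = (q + 1)*(q^2 - 10*q + 25) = (q - 5)*(q + 1)*(q - 5)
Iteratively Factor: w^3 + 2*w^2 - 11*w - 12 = (w + 1)*(w^2 + w - 12) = (w + 1)*(w + 4)*(w - 3)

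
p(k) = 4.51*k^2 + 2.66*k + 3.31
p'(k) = 9.02*k + 2.66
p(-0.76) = 3.89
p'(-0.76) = -4.20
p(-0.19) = 2.97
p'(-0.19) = 0.95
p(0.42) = 5.22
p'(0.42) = 6.45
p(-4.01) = 65.16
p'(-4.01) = -33.51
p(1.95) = 25.65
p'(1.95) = 20.25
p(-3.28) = 43.11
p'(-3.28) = -26.93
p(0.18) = 3.93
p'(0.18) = 4.28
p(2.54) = 39.16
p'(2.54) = 25.57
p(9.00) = 392.56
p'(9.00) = 83.84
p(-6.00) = 149.71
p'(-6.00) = -51.46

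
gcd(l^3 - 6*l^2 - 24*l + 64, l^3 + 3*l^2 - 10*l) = l - 2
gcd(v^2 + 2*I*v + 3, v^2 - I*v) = v - I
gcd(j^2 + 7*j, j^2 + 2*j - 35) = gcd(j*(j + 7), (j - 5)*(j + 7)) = j + 7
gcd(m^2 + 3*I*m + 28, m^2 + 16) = m - 4*I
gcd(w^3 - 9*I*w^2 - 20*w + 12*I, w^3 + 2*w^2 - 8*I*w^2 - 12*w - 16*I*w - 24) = w^2 - 8*I*w - 12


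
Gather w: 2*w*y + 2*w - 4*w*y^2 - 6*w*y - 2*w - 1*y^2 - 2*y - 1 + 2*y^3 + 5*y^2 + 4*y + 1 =w*(-4*y^2 - 4*y) + 2*y^3 + 4*y^2 + 2*y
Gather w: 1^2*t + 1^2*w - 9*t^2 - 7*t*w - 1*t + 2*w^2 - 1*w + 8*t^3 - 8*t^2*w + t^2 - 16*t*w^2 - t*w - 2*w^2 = 8*t^3 - 8*t^2 - 16*t*w^2 + w*(-8*t^2 - 8*t)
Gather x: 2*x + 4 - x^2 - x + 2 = -x^2 + x + 6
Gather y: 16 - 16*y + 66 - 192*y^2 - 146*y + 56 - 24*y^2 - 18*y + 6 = -216*y^2 - 180*y + 144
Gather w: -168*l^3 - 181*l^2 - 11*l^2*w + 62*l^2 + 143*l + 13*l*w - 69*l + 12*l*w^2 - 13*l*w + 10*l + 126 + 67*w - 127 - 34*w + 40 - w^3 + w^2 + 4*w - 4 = -168*l^3 - 119*l^2 + 84*l - w^3 + w^2*(12*l + 1) + w*(37 - 11*l^2) + 35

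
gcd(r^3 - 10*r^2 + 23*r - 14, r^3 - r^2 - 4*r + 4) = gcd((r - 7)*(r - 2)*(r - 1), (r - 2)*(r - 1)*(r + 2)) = r^2 - 3*r + 2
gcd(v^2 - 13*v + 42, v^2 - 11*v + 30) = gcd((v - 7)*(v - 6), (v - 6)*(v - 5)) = v - 6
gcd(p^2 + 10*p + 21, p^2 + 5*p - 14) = p + 7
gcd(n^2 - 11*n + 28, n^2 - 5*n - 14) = n - 7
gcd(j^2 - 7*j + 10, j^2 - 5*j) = j - 5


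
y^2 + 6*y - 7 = (y - 1)*(y + 7)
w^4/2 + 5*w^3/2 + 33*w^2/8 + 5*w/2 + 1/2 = (w/2 + 1)*(w + 1/2)^2*(w + 2)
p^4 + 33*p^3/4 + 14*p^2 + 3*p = p*(p + 1/4)*(p + 2)*(p + 6)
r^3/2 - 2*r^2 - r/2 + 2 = (r/2 + 1/2)*(r - 4)*(r - 1)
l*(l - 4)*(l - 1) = l^3 - 5*l^2 + 4*l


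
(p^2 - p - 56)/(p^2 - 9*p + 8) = (p + 7)/(p - 1)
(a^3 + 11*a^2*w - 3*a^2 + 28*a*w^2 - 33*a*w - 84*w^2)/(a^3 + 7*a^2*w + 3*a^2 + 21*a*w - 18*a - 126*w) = (a + 4*w)/(a + 6)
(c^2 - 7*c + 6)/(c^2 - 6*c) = (c - 1)/c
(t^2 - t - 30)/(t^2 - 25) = (t - 6)/(t - 5)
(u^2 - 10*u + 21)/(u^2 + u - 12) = (u - 7)/(u + 4)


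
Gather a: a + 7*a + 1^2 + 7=8*a + 8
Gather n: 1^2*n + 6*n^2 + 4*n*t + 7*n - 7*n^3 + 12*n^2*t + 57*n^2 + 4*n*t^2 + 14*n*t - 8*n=-7*n^3 + n^2*(12*t + 63) + n*(4*t^2 + 18*t)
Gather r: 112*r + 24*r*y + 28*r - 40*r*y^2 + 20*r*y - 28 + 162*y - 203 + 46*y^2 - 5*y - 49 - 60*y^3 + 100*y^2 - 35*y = r*(-40*y^2 + 44*y + 140) - 60*y^3 + 146*y^2 + 122*y - 280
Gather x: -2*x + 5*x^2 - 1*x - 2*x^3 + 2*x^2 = -2*x^3 + 7*x^2 - 3*x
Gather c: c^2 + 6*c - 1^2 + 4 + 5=c^2 + 6*c + 8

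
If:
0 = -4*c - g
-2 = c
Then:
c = -2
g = 8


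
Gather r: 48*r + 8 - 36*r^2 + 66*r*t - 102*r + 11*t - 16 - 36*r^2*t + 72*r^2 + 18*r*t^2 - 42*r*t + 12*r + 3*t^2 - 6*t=r^2*(36 - 36*t) + r*(18*t^2 + 24*t - 42) + 3*t^2 + 5*t - 8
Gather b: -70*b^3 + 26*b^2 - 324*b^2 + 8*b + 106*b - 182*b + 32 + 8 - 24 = -70*b^3 - 298*b^2 - 68*b + 16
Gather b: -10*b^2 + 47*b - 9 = -10*b^2 + 47*b - 9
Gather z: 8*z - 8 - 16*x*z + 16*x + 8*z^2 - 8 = 16*x + 8*z^2 + z*(8 - 16*x) - 16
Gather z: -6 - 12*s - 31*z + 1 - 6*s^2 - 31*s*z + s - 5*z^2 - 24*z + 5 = -6*s^2 - 11*s - 5*z^2 + z*(-31*s - 55)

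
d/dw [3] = 0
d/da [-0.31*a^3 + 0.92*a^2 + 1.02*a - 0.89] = -0.93*a^2 + 1.84*a + 1.02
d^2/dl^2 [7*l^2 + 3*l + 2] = 14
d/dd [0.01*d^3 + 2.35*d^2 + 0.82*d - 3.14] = 0.03*d^2 + 4.7*d + 0.82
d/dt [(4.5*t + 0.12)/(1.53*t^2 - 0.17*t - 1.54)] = (6.885*t^2 - 0.765*t - (3.06*t - 0.17)*(4.5*t + 0.12) - 6.93)/(-1.53*t^2 + 0.17*t + 1.54)^2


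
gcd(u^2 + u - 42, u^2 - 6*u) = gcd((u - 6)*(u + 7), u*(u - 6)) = u - 6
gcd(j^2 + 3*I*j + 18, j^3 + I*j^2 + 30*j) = j + 6*I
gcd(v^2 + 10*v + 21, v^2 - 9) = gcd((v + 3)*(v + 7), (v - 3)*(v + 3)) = v + 3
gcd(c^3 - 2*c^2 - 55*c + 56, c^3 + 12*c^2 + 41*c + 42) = c + 7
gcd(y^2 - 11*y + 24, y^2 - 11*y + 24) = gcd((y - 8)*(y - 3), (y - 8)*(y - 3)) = y^2 - 11*y + 24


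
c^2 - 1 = (c - 1)*(c + 1)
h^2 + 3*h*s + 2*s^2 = (h + s)*(h + 2*s)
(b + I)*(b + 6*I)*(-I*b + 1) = -I*b^3 + 8*b^2 + 13*I*b - 6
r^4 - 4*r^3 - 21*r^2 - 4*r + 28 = (r - 7)*(r - 1)*(r + 2)^2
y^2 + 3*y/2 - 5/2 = (y - 1)*(y + 5/2)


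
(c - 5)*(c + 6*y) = c^2 + 6*c*y - 5*c - 30*y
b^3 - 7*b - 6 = (b - 3)*(b + 1)*(b + 2)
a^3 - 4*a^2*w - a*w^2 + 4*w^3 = (a - 4*w)*(a - w)*(a + w)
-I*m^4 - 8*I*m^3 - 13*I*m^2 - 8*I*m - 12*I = (m + 2)*(m + 6)*(m - I)*(-I*m + 1)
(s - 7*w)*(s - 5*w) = s^2 - 12*s*w + 35*w^2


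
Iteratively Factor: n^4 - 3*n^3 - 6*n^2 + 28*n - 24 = (n - 2)*(n^3 - n^2 - 8*n + 12) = (n - 2)*(n + 3)*(n^2 - 4*n + 4) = (n - 2)^2*(n + 3)*(n - 2)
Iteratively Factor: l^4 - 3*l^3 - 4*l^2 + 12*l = (l - 2)*(l^3 - l^2 - 6*l) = (l - 2)*(l + 2)*(l^2 - 3*l) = (l - 3)*(l - 2)*(l + 2)*(l)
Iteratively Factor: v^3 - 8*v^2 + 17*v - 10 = (v - 2)*(v^2 - 6*v + 5) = (v - 2)*(v - 1)*(v - 5)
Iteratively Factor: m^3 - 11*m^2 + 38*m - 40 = (m - 4)*(m^2 - 7*m + 10) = (m - 5)*(m - 4)*(m - 2)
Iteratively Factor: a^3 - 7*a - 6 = (a + 1)*(a^2 - a - 6) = (a - 3)*(a + 1)*(a + 2)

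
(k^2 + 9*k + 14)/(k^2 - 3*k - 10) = (k + 7)/(k - 5)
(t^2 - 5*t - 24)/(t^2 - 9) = (t - 8)/(t - 3)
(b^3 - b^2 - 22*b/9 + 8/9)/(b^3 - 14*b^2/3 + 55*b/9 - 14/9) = (3*b + 4)/(3*b - 7)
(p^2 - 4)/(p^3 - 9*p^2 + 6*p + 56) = (p - 2)/(p^2 - 11*p + 28)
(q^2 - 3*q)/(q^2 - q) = (q - 3)/(q - 1)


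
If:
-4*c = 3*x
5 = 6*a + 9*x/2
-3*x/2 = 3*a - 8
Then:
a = 19/3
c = 11/2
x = -22/3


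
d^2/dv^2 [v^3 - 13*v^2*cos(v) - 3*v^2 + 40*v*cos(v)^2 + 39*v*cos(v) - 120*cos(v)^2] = 13*v^2*cos(v) + 52*v*sin(v) - 39*v*cos(v) - 80*v*cos(2*v) + 6*v - 78*sin(v) - 80*sin(2*v) - 26*cos(v) + 240*cos(2*v) - 6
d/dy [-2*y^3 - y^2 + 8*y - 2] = -6*y^2 - 2*y + 8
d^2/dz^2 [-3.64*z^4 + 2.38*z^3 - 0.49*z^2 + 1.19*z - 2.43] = -43.68*z^2 + 14.28*z - 0.98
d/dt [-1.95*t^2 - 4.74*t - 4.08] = -3.9*t - 4.74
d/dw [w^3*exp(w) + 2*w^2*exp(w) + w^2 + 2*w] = w^3*exp(w) + 5*w^2*exp(w) + 4*w*exp(w) + 2*w + 2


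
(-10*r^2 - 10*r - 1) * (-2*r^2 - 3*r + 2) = 20*r^4 + 50*r^3 + 12*r^2 - 17*r - 2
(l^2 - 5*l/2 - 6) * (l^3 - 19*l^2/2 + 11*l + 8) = l^5 - 12*l^4 + 115*l^3/4 + 75*l^2/2 - 86*l - 48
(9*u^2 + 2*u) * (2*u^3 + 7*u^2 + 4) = 18*u^5 + 67*u^4 + 14*u^3 + 36*u^2 + 8*u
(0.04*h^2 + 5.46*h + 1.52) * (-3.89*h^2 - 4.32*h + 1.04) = -0.1556*h^4 - 21.4122*h^3 - 29.4584*h^2 - 0.888000000000001*h + 1.5808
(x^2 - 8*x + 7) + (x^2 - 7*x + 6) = 2*x^2 - 15*x + 13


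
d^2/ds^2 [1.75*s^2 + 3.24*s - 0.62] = 3.50000000000000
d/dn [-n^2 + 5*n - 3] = 5 - 2*n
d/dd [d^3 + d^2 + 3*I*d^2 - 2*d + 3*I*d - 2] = 3*d^2 + d*(2 + 6*I) - 2 + 3*I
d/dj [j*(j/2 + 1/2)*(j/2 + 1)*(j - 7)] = j^3 - 3*j^2 - 19*j/2 - 7/2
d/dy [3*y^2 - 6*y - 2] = 6*y - 6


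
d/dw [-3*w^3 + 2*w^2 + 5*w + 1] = -9*w^2 + 4*w + 5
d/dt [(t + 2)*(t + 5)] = 2*t + 7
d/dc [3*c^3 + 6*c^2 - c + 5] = 9*c^2 + 12*c - 1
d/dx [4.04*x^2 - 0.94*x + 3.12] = 8.08*x - 0.94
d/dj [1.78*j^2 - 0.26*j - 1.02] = 3.56*j - 0.26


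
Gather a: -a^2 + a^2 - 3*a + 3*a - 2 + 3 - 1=0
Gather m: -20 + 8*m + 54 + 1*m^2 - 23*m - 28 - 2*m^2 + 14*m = -m^2 - m + 6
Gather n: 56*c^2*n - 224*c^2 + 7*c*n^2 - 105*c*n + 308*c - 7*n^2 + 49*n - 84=-224*c^2 + 308*c + n^2*(7*c - 7) + n*(56*c^2 - 105*c + 49) - 84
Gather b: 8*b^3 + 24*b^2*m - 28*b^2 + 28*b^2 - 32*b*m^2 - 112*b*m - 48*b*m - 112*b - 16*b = 8*b^3 + 24*b^2*m + b*(-32*m^2 - 160*m - 128)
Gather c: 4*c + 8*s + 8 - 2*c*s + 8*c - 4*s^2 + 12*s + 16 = c*(12 - 2*s) - 4*s^2 + 20*s + 24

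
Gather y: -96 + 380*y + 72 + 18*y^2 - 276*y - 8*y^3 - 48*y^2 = -8*y^3 - 30*y^2 + 104*y - 24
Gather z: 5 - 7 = -2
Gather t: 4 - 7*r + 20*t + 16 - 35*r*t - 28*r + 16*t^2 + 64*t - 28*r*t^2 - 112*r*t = -35*r + t^2*(16 - 28*r) + t*(84 - 147*r) + 20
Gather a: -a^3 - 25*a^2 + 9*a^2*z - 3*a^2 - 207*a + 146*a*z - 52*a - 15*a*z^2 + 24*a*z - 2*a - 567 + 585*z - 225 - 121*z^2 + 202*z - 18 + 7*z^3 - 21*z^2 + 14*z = -a^3 + a^2*(9*z - 28) + a*(-15*z^2 + 170*z - 261) + 7*z^3 - 142*z^2 + 801*z - 810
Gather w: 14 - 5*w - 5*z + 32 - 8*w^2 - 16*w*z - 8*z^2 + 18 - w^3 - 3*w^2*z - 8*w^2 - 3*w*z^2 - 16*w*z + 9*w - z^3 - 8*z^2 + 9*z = -w^3 + w^2*(-3*z - 16) + w*(-3*z^2 - 32*z + 4) - z^3 - 16*z^2 + 4*z + 64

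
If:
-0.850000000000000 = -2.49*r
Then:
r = 0.34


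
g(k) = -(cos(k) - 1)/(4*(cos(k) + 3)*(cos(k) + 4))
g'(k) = -(cos(k) - 1)*sin(k)/(4*(cos(k) + 3)*(cos(k) + 4)^2) - (cos(k) - 1)*sin(k)/(4*(cos(k) + 3)^2*(cos(k) + 4)) + sin(k)/(4*(cos(k) + 3)*(cos(k) + 4))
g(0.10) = 0.00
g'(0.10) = 0.00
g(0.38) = 0.00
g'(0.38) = 0.00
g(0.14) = 0.00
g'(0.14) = 0.00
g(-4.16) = 0.04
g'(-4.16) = 0.05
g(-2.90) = 0.08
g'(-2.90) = -0.03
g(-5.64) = 0.00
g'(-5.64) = 0.01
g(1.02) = 0.01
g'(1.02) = 0.02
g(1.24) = 0.01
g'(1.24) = 0.02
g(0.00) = 0.00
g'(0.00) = 0.00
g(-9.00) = 0.07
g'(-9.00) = -0.04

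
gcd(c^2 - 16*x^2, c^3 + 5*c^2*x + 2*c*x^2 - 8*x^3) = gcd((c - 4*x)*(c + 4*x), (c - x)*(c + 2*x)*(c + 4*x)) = c + 4*x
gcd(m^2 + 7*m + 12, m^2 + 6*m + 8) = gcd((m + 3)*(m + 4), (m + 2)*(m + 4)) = m + 4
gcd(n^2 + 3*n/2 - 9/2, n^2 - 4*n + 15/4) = n - 3/2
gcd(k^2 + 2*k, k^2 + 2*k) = k^2 + 2*k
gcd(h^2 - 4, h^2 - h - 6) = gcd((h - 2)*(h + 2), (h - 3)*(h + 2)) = h + 2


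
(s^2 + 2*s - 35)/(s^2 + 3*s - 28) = (s - 5)/(s - 4)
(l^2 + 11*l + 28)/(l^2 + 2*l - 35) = (l + 4)/(l - 5)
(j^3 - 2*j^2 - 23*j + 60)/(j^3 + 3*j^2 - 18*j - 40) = (j - 3)/(j + 2)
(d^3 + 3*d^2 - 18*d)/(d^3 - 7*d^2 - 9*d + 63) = d*(d + 6)/(d^2 - 4*d - 21)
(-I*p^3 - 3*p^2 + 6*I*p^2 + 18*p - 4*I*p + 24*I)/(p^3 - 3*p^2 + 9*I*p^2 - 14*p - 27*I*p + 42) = (-I*p^3 + p^2*(-3 + 6*I) + p*(18 - 4*I) + 24*I)/(p^3 + p^2*(-3 + 9*I) + p*(-14 - 27*I) + 42)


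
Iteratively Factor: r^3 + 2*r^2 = (r)*(r^2 + 2*r) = r*(r + 2)*(r)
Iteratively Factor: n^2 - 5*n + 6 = (n - 2)*(n - 3)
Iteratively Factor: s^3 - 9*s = (s + 3)*(s^2 - 3*s) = (s - 3)*(s + 3)*(s)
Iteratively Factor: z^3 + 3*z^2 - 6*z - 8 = (z + 1)*(z^2 + 2*z - 8) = (z + 1)*(z + 4)*(z - 2)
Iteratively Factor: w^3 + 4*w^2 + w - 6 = (w + 2)*(w^2 + 2*w - 3) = (w - 1)*(w + 2)*(w + 3)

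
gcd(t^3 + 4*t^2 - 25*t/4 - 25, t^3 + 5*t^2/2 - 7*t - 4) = t + 4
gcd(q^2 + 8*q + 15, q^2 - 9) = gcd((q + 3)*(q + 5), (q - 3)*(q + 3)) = q + 3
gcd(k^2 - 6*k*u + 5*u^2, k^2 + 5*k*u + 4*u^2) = 1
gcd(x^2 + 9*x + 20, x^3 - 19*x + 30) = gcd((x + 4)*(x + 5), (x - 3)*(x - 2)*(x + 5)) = x + 5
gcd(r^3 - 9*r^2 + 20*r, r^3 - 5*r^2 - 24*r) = r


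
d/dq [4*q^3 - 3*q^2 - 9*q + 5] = 12*q^2 - 6*q - 9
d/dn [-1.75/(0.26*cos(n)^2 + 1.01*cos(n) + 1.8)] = -(0.91*cos(n) + 1.7675)*sin(n)/(0.26*cos(n)^2 + 1.01*cos(n) + 1.8)^2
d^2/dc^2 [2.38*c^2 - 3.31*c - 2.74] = 4.76000000000000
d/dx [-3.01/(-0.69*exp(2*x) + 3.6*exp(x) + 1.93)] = (10.836 - 4.1538*exp(x))*exp(x)/(-0.69*exp(2*x) + 3.6*exp(x) + 1.93)^2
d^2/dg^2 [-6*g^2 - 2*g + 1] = -12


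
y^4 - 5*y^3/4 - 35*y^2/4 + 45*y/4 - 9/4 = (y - 3)*(y - 1)*(y - 1/4)*(y + 3)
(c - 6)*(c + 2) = c^2 - 4*c - 12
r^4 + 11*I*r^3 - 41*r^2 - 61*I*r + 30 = (r + I)*(r + 2*I)*(r + 3*I)*(r + 5*I)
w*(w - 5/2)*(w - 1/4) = w^3 - 11*w^2/4 + 5*w/8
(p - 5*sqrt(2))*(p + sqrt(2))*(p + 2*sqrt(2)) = p^3 - 2*sqrt(2)*p^2 - 26*p - 20*sqrt(2)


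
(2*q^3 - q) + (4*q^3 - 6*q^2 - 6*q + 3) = 6*q^3 - 6*q^2 - 7*q + 3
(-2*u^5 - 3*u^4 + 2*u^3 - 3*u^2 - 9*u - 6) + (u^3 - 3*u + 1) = -2*u^5 - 3*u^4 + 3*u^3 - 3*u^2 - 12*u - 5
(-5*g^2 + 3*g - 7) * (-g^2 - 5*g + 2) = 5*g^4 + 22*g^3 - 18*g^2 + 41*g - 14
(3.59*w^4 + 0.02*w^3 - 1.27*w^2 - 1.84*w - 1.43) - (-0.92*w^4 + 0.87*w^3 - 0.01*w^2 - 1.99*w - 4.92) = 4.51*w^4 - 0.85*w^3 - 1.26*w^2 + 0.15*w + 3.49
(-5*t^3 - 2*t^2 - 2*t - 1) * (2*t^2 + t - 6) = -10*t^5 - 9*t^4 + 24*t^3 + 8*t^2 + 11*t + 6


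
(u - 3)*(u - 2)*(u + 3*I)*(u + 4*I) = u^4 - 5*u^3 + 7*I*u^3 - 6*u^2 - 35*I*u^2 + 60*u + 42*I*u - 72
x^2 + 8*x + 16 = (x + 4)^2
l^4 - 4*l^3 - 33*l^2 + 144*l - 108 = (l - 6)*(l - 3)*(l - 1)*(l + 6)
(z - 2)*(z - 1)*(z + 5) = z^3 + 2*z^2 - 13*z + 10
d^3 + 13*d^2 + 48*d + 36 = (d + 1)*(d + 6)^2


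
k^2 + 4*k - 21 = (k - 3)*(k + 7)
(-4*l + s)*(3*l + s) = -12*l^2 - l*s + s^2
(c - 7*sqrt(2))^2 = c^2 - 14*sqrt(2)*c + 98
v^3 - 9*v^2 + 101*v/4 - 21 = (v - 4)*(v - 7/2)*(v - 3/2)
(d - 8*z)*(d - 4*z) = d^2 - 12*d*z + 32*z^2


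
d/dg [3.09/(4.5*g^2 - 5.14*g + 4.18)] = (15.8826 - 27.81*g)/(4.5*g^2 - 5.14*g + 4.18)^2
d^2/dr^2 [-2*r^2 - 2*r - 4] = -4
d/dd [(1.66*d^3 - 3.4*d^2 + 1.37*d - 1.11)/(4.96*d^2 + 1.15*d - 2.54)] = (8.2336*d^4 + 3.818*d^3 - 23.3544*d^2 + 28.2832*d - 2.2033)/(24.6016*d^4 + 11.408*d^3 - 23.8743*d^2 - 5.842*d + 6.4516)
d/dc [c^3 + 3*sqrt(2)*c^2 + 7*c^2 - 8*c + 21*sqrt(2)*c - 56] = 3*c^2 + 6*sqrt(2)*c + 14*c - 8 + 21*sqrt(2)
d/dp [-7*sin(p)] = -7*cos(p)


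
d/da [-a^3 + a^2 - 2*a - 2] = -3*a^2 + 2*a - 2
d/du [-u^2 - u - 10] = -2*u - 1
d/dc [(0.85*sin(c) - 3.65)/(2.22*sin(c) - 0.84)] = 7.389*cos(c)/(2.22*sin(c) - 0.84)^2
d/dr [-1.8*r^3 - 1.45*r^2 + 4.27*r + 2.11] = -5.4*r^2 - 2.9*r + 4.27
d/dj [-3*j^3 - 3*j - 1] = -9*j^2 - 3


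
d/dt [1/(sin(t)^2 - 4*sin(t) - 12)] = 2*(2 - sin(t))*cos(t)/((sin(t) - 6)^2*(sin(t) + 2)^2)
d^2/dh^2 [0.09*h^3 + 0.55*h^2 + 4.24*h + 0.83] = 0.54*h + 1.1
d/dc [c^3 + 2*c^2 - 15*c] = 3*c^2 + 4*c - 15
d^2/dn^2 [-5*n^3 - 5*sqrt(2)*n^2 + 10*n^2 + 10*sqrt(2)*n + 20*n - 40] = -30*n - 10*sqrt(2) + 20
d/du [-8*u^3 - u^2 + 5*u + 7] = -24*u^2 - 2*u + 5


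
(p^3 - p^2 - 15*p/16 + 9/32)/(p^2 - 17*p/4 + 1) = (8*p^2 - 6*p - 9)/(8*(p - 4))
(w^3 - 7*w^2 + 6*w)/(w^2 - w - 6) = w*(-w^2 + 7*w - 6)/(-w^2 + w + 6)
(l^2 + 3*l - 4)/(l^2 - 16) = (l - 1)/(l - 4)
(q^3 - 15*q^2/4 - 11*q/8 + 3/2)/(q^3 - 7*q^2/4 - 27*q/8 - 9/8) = (2*q^2 - 9*q + 4)/(2*q^2 - 5*q - 3)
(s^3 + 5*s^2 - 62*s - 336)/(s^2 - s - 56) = s + 6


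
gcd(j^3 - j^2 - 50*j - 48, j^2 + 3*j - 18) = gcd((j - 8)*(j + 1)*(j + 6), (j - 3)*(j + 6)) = j + 6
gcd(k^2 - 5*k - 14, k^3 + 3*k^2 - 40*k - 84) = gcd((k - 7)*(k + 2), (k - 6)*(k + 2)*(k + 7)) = k + 2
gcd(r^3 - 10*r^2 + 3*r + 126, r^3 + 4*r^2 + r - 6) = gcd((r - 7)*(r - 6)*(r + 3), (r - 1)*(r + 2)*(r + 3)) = r + 3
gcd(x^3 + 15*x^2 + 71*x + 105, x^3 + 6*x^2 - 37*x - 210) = x^2 + 12*x + 35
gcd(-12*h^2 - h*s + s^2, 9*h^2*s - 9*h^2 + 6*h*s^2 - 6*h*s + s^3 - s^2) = 3*h + s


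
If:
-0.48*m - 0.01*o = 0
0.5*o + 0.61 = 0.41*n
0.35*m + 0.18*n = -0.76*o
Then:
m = 0.01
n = 1.15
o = -0.28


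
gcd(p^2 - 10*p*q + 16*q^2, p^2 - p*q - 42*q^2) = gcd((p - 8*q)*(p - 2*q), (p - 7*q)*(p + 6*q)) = 1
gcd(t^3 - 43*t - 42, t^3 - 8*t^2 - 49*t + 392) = t - 7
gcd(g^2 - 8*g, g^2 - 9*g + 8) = g - 8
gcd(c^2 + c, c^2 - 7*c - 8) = c + 1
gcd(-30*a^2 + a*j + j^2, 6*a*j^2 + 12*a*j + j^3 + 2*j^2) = 6*a + j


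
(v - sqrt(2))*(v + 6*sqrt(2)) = v^2 + 5*sqrt(2)*v - 12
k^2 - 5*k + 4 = (k - 4)*(k - 1)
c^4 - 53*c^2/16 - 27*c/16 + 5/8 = (c - 2)*(c - 1/4)*(c + 1)*(c + 5/4)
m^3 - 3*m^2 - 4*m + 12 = (m - 3)*(m - 2)*(m + 2)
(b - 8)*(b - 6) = b^2 - 14*b + 48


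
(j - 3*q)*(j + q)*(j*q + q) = j^3*q - 2*j^2*q^2 + j^2*q - 3*j*q^3 - 2*j*q^2 - 3*q^3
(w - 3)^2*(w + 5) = w^3 - w^2 - 21*w + 45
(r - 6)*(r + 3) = r^2 - 3*r - 18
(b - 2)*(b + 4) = b^2 + 2*b - 8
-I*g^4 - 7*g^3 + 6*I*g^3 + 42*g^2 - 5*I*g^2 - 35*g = g*(g - 5)*(g - 7*I)*(-I*g + I)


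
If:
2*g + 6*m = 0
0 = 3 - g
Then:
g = 3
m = -1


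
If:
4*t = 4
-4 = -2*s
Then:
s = 2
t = 1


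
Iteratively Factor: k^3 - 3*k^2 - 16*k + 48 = (k + 4)*(k^2 - 7*k + 12) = (k - 3)*(k + 4)*(k - 4)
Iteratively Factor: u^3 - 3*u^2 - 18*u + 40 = (u - 2)*(u^2 - u - 20) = (u - 2)*(u + 4)*(u - 5)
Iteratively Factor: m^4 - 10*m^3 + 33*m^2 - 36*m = (m)*(m^3 - 10*m^2 + 33*m - 36) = m*(m - 3)*(m^2 - 7*m + 12) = m*(m - 3)^2*(m - 4)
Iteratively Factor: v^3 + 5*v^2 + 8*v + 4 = (v + 2)*(v^2 + 3*v + 2) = (v + 2)^2*(v + 1)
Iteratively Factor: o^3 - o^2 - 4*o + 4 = (o - 1)*(o^2 - 4) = (o - 1)*(o + 2)*(o - 2)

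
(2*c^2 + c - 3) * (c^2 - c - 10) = 2*c^4 - c^3 - 24*c^2 - 7*c + 30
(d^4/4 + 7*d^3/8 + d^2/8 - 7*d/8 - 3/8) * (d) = d^5/4 + 7*d^4/8 + d^3/8 - 7*d^2/8 - 3*d/8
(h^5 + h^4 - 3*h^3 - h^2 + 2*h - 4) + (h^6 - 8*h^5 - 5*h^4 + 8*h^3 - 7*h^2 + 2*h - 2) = h^6 - 7*h^5 - 4*h^4 + 5*h^3 - 8*h^2 + 4*h - 6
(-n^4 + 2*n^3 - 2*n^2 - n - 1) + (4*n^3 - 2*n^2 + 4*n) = -n^4 + 6*n^3 - 4*n^2 + 3*n - 1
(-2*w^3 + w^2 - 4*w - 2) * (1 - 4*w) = 8*w^4 - 6*w^3 + 17*w^2 + 4*w - 2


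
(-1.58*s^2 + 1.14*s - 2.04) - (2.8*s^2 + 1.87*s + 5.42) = -4.38*s^2 - 0.73*s - 7.46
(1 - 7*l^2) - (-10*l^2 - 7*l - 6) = 3*l^2 + 7*l + 7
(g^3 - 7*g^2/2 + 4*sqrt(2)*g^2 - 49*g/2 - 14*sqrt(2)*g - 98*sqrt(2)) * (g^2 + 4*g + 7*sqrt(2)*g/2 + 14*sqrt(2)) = g^5 + g^4/2 + 15*sqrt(2)*g^4/2 - 21*g^3/2 + 15*sqrt(2)*g^3/4 - 1155*sqrt(2)*g^2/4 - 84*g^2 - 1078*g - 735*sqrt(2)*g - 2744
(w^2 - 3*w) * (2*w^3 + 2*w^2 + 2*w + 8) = 2*w^5 - 4*w^4 - 4*w^3 + 2*w^2 - 24*w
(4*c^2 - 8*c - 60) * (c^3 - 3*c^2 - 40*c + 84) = 4*c^5 - 20*c^4 - 196*c^3 + 836*c^2 + 1728*c - 5040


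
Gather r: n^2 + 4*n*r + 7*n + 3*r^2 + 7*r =n^2 + 7*n + 3*r^2 + r*(4*n + 7)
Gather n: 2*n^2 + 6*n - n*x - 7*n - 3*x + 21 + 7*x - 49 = 2*n^2 + n*(-x - 1) + 4*x - 28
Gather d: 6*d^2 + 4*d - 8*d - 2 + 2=6*d^2 - 4*d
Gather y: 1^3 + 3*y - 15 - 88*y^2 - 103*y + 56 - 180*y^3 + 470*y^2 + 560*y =-180*y^3 + 382*y^2 + 460*y + 42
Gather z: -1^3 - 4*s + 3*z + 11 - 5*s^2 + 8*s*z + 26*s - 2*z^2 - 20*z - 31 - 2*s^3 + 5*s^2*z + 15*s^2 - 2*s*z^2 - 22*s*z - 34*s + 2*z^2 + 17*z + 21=-2*s^3 + 10*s^2 - 2*s*z^2 - 12*s + z*(5*s^2 - 14*s)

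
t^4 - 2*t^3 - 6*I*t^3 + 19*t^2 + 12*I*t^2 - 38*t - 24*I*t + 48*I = (t - 2)*(t - 8*I)*(t - I)*(t + 3*I)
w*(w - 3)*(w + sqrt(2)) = w^3 - 3*w^2 + sqrt(2)*w^2 - 3*sqrt(2)*w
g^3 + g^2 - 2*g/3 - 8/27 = (g - 2/3)*(g + 1/3)*(g + 4/3)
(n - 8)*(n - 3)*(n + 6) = n^3 - 5*n^2 - 42*n + 144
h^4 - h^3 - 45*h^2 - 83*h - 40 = (h - 8)*(h + 1)^2*(h + 5)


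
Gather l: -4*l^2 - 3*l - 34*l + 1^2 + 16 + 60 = -4*l^2 - 37*l + 77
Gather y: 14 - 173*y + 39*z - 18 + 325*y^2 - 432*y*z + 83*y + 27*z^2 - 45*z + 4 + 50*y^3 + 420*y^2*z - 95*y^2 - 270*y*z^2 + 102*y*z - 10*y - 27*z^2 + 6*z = 50*y^3 + y^2*(420*z + 230) + y*(-270*z^2 - 330*z - 100)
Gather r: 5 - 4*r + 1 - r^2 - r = -r^2 - 5*r + 6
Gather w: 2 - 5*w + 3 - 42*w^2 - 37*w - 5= -42*w^2 - 42*w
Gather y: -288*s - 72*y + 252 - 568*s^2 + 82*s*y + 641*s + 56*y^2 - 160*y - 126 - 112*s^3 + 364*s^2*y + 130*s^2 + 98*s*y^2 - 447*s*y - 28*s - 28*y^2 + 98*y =-112*s^3 - 438*s^2 + 325*s + y^2*(98*s + 28) + y*(364*s^2 - 365*s - 134) + 126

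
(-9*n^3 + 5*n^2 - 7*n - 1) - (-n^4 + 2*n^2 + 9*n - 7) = n^4 - 9*n^3 + 3*n^2 - 16*n + 6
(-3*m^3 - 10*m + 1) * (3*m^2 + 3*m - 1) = -9*m^5 - 9*m^4 - 27*m^3 - 27*m^2 + 13*m - 1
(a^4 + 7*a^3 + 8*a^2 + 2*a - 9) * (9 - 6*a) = -6*a^5 - 33*a^4 + 15*a^3 + 60*a^2 + 72*a - 81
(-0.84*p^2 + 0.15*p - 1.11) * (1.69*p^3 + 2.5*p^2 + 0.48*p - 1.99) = -1.4196*p^5 - 1.8465*p^4 - 1.9041*p^3 - 1.0314*p^2 - 0.8313*p + 2.2089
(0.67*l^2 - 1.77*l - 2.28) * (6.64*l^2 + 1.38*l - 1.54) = 4.4488*l^4 - 10.8282*l^3 - 18.6136*l^2 - 0.420599999999999*l + 3.5112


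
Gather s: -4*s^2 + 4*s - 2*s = -4*s^2 + 2*s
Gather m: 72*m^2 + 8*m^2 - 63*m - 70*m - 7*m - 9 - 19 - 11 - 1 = 80*m^2 - 140*m - 40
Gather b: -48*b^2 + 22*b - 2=-48*b^2 + 22*b - 2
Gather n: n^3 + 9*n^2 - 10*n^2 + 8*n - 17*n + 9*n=n^3 - n^2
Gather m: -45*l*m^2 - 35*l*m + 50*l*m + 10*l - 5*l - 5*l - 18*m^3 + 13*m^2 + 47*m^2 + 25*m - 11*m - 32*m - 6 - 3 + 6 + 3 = -18*m^3 + m^2*(60 - 45*l) + m*(15*l - 18)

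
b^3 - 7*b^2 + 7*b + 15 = (b - 5)*(b - 3)*(b + 1)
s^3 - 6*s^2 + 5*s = s*(s - 5)*(s - 1)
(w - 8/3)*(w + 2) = w^2 - 2*w/3 - 16/3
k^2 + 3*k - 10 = (k - 2)*(k + 5)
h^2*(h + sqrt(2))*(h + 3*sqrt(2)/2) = h^4 + 5*sqrt(2)*h^3/2 + 3*h^2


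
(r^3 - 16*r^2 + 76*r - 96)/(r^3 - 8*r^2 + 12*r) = (r - 8)/r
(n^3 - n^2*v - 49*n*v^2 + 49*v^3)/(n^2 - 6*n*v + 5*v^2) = (-n^2 + 49*v^2)/(-n + 5*v)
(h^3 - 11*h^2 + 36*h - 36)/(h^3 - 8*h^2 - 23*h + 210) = (h^2 - 5*h + 6)/(h^2 - 2*h - 35)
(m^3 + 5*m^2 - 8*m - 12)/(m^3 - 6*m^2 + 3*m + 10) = (m + 6)/(m - 5)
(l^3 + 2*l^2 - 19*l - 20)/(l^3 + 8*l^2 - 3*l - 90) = (l^2 - 3*l - 4)/(l^2 + 3*l - 18)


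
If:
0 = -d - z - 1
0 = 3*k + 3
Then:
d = -z - 1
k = -1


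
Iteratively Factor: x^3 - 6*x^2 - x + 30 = (x - 3)*(x^2 - 3*x - 10) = (x - 3)*(x + 2)*(x - 5)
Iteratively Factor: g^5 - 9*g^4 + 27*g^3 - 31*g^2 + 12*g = (g)*(g^4 - 9*g^3 + 27*g^2 - 31*g + 12) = g*(g - 3)*(g^3 - 6*g^2 + 9*g - 4) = g*(g - 3)*(g - 1)*(g^2 - 5*g + 4) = g*(g - 3)*(g - 1)^2*(g - 4)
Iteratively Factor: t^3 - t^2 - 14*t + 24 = (t - 2)*(t^2 + t - 12) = (t - 3)*(t - 2)*(t + 4)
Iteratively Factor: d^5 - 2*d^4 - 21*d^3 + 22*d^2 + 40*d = (d - 5)*(d^4 + 3*d^3 - 6*d^2 - 8*d) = (d - 5)*(d + 4)*(d^3 - d^2 - 2*d) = d*(d - 5)*(d + 4)*(d^2 - d - 2) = d*(d - 5)*(d - 2)*(d + 4)*(d + 1)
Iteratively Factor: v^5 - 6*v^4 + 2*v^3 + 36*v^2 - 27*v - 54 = (v - 3)*(v^4 - 3*v^3 - 7*v^2 + 15*v + 18) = (v - 3)^2*(v^3 - 7*v - 6) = (v - 3)^3*(v^2 + 3*v + 2) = (v - 3)^3*(v + 2)*(v + 1)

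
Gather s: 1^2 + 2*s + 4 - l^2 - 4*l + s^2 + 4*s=-l^2 - 4*l + s^2 + 6*s + 5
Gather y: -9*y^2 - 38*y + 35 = -9*y^2 - 38*y + 35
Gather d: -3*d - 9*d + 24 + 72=96 - 12*d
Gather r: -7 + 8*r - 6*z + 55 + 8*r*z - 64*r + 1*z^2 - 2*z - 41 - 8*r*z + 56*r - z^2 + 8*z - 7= 0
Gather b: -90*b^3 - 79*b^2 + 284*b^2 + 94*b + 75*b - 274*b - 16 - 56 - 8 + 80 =-90*b^3 + 205*b^2 - 105*b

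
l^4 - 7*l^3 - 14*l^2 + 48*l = l*(l - 8)*(l - 2)*(l + 3)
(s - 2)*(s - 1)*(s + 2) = s^3 - s^2 - 4*s + 4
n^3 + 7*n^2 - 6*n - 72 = (n - 3)*(n + 4)*(n + 6)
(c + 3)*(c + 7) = c^2 + 10*c + 21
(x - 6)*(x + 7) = x^2 + x - 42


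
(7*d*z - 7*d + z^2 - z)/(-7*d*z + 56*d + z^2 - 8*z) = (-7*d*z + 7*d - z^2 + z)/(7*d*z - 56*d - z^2 + 8*z)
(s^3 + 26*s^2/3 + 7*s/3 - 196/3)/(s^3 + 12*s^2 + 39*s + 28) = (s - 7/3)/(s + 1)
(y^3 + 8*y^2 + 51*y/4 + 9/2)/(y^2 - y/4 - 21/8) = 2*(2*y^2 + 13*y + 6)/(4*y - 7)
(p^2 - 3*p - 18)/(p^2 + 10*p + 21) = (p - 6)/(p + 7)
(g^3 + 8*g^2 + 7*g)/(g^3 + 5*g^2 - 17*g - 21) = g/(g - 3)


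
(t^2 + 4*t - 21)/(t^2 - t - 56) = (t - 3)/(t - 8)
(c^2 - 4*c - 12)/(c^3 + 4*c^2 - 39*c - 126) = (c + 2)/(c^2 + 10*c + 21)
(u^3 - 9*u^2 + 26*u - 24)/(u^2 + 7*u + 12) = (u^3 - 9*u^2 + 26*u - 24)/(u^2 + 7*u + 12)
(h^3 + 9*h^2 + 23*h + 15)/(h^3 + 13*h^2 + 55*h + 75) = (h + 1)/(h + 5)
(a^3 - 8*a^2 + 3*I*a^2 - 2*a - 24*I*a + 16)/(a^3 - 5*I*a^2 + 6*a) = (a^2 + 2*a*(-4 + I) - 16*I)/(a*(a - 6*I))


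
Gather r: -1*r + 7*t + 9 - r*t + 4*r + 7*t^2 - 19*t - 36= r*(3 - t) + 7*t^2 - 12*t - 27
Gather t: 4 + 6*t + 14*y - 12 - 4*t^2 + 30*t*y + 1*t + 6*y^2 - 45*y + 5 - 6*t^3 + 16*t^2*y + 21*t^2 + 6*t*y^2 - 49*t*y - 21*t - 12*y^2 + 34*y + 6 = -6*t^3 + t^2*(16*y + 17) + t*(6*y^2 - 19*y - 14) - 6*y^2 + 3*y + 3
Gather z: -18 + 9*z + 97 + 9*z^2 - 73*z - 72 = 9*z^2 - 64*z + 7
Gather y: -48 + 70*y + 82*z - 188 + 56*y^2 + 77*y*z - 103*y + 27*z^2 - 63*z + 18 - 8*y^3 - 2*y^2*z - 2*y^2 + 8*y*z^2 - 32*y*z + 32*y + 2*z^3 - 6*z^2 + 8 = -8*y^3 + y^2*(54 - 2*z) + y*(8*z^2 + 45*z - 1) + 2*z^3 + 21*z^2 + 19*z - 210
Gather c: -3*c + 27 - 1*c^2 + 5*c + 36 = -c^2 + 2*c + 63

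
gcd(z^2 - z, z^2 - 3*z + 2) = z - 1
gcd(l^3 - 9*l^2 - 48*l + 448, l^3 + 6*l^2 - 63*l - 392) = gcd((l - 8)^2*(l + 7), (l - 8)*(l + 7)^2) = l^2 - l - 56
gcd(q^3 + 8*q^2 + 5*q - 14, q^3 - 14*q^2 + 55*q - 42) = q - 1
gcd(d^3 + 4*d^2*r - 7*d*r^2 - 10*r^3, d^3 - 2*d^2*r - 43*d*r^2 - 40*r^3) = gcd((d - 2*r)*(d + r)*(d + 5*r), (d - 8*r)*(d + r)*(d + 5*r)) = d^2 + 6*d*r + 5*r^2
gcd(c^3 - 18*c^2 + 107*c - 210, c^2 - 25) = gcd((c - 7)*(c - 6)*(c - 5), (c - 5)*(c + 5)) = c - 5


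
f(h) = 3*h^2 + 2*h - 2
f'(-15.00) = -88.00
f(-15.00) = 643.00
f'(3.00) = 20.00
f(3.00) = 31.00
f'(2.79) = 18.74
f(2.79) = 26.93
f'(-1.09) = -4.54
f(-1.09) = -0.62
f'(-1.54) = -7.24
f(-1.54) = 2.03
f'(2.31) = 15.86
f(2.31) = 18.63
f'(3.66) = 23.96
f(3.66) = 45.51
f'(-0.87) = -3.22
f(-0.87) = -1.47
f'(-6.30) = -35.80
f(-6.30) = 104.47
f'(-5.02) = -28.12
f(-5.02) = 63.56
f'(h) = 6*h + 2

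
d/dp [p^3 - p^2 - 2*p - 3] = 3*p^2 - 2*p - 2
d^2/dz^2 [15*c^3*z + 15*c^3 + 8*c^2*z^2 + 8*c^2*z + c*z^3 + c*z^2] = 2*c*(8*c + 3*z + 1)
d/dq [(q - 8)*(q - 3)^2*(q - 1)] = 4*q^3 - 45*q^2 + 142*q - 129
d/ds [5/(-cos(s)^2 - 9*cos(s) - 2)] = -5*(2*cos(s) + 9)*sin(s)/(cos(s)^2 + 9*cos(s) + 2)^2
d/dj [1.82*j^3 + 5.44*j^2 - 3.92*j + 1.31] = 5.46*j^2 + 10.88*j - 3.92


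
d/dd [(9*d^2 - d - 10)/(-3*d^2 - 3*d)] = -10/(3*d^2)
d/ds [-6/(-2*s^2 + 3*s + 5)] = 6*(3 - 4*s)/(-2*s^2 + 3*s + 5)^2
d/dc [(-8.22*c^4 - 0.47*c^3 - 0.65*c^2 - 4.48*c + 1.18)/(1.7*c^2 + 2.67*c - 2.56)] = (-27.948*c^5 - 66.6412*c^4 + 81.663*c^3 + 9.4901*c^2 - 0.684*c + 8.3182)/(2.89*c^4 + 9.078*c^3 - 1.5751*c^2 - 13.6704*c + 6.5536)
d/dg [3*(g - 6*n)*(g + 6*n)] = 6*g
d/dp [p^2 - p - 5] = 2*p - 1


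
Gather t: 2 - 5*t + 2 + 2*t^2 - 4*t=2*t^2 - 9*t + 4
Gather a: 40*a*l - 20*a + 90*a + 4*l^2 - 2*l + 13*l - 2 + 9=a*(40*l + 70) + 4*l^2 + 11*l + 7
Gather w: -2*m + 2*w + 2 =-2*m + 2*w + 2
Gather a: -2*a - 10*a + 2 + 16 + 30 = 48 - 12*a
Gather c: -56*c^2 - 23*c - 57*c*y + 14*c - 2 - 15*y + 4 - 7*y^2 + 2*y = -56*c^2 + c*(-57*y - 9) - 7*y^2 - 13*y + 2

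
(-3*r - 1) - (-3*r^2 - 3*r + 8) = 3*r^2 - 9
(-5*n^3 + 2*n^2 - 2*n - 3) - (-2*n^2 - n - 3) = -5*n^3 + 4*n^2 - n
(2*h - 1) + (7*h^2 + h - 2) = 7*h^2 + 3*h - 3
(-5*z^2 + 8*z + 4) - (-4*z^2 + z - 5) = -z^2 + 7*z + 9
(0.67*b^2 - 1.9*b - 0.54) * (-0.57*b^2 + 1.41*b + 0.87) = -0.3819*b^4 + 2.0277*b^3 - 1.7883*b^2 - 2.4144*b - 0.4698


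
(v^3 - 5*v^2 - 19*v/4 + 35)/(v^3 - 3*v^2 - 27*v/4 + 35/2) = (v - 4)/(v - 2)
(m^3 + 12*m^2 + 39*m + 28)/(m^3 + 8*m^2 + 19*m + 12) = (m + 7)/(m + 3)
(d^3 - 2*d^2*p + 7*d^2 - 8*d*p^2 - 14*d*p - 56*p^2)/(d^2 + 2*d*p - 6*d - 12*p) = (d^2 - 4*d*p + 7*d - 28*p)/(d - 6)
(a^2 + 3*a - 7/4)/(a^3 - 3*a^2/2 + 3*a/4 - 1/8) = 2*(2*a + 7)/(4*a^2 - 4*a + 1)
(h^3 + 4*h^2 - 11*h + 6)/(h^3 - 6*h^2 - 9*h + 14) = (h^2 + 5*h - 6)/(h^2 - 5*h - 14)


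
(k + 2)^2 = k^2 + 4*k + 4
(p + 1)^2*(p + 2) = p^3 + 4*p^2 + 5*p + 2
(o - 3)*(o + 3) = o^2 - 9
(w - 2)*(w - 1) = w^2 - 3*w + 2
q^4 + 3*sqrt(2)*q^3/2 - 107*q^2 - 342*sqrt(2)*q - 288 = (q - 8*sqrt(2))*(q + sqrt(2)/2)*(q + 3*sqrt(2))*(q + 6*sqrt(2))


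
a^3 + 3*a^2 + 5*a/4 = a*(a + 1/2)*(a + 5/2)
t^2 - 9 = (t - 3)*(t + 3)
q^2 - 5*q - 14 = (q - 7)*(q + 2)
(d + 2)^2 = d^2 + 4*d + 4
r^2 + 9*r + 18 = (r + 3)*(r + 6)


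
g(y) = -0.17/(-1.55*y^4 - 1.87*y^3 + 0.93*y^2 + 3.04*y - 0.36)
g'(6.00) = -0.00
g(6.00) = 0.00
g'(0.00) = 3.99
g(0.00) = 0.47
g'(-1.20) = 0.08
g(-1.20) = 0.06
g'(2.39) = -0.00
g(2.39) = 0.00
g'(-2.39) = 0.01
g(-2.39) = 0.01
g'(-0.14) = 0.78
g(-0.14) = 0.22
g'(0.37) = 0.76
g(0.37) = -0.22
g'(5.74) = -0.00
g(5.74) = 0.00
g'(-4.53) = 0.00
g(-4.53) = 0.00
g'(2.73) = -0.00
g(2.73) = 0.00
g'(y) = -0.17*(6.2*y^3 + 5.61*y^2 - 1.86*y - 3.04)/(-1.55*y^4 - 1.87*y^3 + 0.93*y^2 + 3.04*y - 0.36)^2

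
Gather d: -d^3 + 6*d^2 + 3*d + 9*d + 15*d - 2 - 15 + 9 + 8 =-d^3 + 6*d^2 + 27*d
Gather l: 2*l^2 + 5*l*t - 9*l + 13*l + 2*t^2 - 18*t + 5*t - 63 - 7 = 2*l^2 + l*(5*t + 4) + 2*t^2 - 13*t - 70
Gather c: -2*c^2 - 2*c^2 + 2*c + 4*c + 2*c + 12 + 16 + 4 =-4*c^2 + 8*c + 32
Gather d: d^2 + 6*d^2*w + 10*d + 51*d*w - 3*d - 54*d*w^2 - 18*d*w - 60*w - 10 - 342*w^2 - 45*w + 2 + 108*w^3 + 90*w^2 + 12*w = d^2*(6*w + 1) + d*(-54*w^2 + 33*w + 7) + 108*w^3 - 252*w^2 - 93*w - 8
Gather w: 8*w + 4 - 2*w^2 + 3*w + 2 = -2*w^2 + 11*w + 6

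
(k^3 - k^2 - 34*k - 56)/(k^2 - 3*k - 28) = k + 2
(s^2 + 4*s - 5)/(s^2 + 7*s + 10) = (s - 1)/(s + 2)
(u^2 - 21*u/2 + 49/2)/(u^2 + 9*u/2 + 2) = (2*u^2 - 21*u + 49)/(2*u^2 + 9*u + 4)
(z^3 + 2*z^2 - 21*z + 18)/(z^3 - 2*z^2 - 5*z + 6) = (z + 6)/(z + 2)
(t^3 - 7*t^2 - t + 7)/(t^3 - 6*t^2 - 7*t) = (t - 1)/t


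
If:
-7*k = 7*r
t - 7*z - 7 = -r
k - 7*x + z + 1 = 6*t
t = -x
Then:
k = -4*z - 4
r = 4*z + 4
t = 3*z + 3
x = -3*z - 3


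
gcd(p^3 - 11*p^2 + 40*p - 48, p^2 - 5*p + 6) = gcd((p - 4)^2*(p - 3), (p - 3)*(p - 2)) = p - 3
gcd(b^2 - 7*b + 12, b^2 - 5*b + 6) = b - 3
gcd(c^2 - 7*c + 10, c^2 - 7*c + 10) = c^2 - 7*c + 10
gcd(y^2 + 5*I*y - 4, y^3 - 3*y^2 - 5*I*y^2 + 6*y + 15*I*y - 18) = y + I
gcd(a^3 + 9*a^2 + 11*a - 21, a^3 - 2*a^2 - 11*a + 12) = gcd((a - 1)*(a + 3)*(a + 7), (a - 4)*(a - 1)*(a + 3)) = a^2 + 2*a - 3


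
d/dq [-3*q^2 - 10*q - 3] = -6*q - 10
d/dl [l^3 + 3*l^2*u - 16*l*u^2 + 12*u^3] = 3*l^2 + 6*l*u - 16*u^2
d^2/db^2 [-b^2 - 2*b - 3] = -2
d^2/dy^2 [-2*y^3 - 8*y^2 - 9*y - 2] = -12*y - 16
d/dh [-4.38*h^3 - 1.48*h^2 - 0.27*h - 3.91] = -13.14*h^2 - 2.96*h - 0.27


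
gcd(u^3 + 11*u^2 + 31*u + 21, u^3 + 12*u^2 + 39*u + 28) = u^2 + 8*u + 7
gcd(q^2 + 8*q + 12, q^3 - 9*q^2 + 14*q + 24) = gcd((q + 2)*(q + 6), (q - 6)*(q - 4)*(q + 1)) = 1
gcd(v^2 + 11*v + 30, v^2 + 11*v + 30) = v^2 + 11*v + 30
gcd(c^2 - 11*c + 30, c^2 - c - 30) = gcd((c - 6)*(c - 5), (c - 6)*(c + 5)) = c - 6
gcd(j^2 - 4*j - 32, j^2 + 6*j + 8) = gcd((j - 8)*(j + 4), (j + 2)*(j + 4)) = j + 4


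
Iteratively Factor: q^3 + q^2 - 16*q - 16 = (q + 1)*(q^2 - 16) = (q - 4)*(q + 1)*(q + 4)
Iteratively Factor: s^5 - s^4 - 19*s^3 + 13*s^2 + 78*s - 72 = (s + 3)*(s^4 - 4*s^3 - 7*s^2 + 34*s - 24) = (s + 3)^2*(s^3 - 7*s^2 + 14*s - 8) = (s - 1)*(s + 3)^2*(s^2 - 6*s + 8) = (s - 2)*(s - 1)*(s + 3)^2*(s - 4)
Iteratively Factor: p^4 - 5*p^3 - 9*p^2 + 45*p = (p - 5)*(p^3 - 9*p) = (p - 5)*(p - 3)*(p^2 + 3*p) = p*(p - 5)*(p - 3)*(p + 3)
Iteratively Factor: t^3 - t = (t)*(t^2 - 1) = t*(t - 1)*(t + 1)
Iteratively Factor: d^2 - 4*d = (d - 4)*(d)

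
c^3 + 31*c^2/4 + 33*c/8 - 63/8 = (c - 3/4)*(c + 3/2)*(c + 7)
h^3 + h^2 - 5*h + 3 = (h - 1)^2*(h + 3)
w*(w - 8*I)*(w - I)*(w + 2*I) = w^4 - 7*I*w^3 + 10*w^2 - 16*I*w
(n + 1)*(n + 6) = n^2 + 7*n + 6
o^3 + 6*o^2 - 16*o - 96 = (o - 4)*(o + 4)*(o + 6)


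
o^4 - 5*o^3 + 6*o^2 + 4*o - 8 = (o - 2)^3*(o + 1)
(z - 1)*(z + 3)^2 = z^3 + 5*z^2 + 3*z - 9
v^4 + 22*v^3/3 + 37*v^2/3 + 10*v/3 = v*(v + 1/3)*(v + 2)*(v + 5)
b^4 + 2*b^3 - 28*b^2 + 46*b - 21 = (b - 3)*(b - 1)^2*(b + 7)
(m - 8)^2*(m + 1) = m^3 - 15*m^2 + 48*m + 64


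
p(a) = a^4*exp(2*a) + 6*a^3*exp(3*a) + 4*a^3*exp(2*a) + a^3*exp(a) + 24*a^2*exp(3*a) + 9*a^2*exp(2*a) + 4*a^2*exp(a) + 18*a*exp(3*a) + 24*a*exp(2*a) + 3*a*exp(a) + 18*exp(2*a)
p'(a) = 2*a^4*exp(2*a) + 18*a^3*exp(3*a) + 12*a^3*exp(2*a) + a^3*exp(a) + 90*a^2*exp(3*a) + 30*a^2*exp(2*a) + 7*a^2*exp(a) + 102*a*exp(3*a) + 66*a*exp(2*a) + 11*a*exp(a) + 18*exp(3*a) + 60*exp(2*a) + 3*exp(a)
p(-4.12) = -0.21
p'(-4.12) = 0.12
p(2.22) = 190671.69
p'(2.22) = 736697.99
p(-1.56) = 0.03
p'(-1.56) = -0.27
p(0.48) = 150.41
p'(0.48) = 655.94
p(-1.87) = 0.10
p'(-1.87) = -0.15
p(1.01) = 1459.83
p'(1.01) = 6144.37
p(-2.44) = 0.11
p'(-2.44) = 0.12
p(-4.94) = -0.26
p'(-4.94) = 0.00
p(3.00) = 3647212.78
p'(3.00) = 13538603.54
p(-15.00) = 0.00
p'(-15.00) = 0.00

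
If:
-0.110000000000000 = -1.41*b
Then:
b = 0.08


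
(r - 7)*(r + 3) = r^2 - 4*r - 21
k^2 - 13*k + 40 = (k - 8)*(k - 5)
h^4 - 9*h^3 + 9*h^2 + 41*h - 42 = (h - 7)*(h - 3)*(h - 1)*(h + 2)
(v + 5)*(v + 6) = v^2 + 11*v + 30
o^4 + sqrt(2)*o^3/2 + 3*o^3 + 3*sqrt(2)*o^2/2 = o^2*(o + 3)*(o + sqrt(2)/2)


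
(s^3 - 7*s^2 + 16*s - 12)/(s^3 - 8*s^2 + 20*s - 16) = (s - 3)/(s - 4)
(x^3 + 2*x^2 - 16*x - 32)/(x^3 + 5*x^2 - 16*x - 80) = (x + 2)/(x + 5)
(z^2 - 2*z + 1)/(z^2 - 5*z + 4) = (z - 1)/(z - 4)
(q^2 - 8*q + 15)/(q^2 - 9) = (q - 5)/(q + 3)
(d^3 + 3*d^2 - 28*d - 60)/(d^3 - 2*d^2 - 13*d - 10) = (d + 6)/(d + 1)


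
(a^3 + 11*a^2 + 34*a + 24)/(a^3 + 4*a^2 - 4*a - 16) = (a^2 + 7*a + 6)/(a^2 - 4)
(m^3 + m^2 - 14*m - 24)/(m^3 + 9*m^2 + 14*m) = (m^2 - m - 12)/(m*(m + 7))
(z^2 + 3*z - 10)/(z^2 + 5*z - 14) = (z + 5)/(z + 7)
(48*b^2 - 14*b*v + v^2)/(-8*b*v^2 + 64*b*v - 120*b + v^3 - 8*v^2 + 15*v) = (-6*b + v)/(v^2 - 8*v + 15)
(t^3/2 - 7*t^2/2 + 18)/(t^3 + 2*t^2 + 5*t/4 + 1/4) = 2*(t^3 - 7*t^2 + 36)/(4*t^3 + 8*t^2 + 5*t + 1)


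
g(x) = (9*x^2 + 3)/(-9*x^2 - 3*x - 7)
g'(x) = 18*x/(-9*x^2 - 3*x - 7) + (18*x + 3)*(9*x^2 + 3)/(-9*x^2 - 3*x - 7)^2 = 9*(-3*x^2 - 8*x + 1)/(81*x^4 + 54*x^3 + 135*x^2 + 42*x + 49)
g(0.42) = -0.47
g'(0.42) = -0.27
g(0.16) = -0.42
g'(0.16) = -0.05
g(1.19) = -0.68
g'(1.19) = -0.21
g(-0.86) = -0.87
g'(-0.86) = 0.42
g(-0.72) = -0.81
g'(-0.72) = 0.52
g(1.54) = -0.74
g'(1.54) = -0.15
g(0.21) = -0.42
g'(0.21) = -0.11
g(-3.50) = -1.06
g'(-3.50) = -0.01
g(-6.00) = -1.04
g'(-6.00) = -0.00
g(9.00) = -0.96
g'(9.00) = 0.00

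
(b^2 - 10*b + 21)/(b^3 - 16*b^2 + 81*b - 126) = 1/(b - 6)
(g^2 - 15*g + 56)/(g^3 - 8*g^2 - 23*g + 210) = (g - 8)/(g^2 - g - 30)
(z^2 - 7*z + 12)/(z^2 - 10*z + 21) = (z - 4)/(z - 7)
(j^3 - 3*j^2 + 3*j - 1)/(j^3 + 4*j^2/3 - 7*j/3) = 3*(j^2 - 2*j + 1)/(j*(3*j + 7))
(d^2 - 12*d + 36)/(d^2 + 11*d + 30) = (d^2 - 12*d + 36)/(d^2 + 11*d + 30)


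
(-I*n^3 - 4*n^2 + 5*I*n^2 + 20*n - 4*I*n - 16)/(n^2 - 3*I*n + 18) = (-I*n^3 + n^2*(-4 + 5*I) + 4*n*(5 - I) - 16)/(n^2 - 3*I*n + 18)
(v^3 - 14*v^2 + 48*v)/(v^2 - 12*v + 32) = v*(v - 6)/(v - 4)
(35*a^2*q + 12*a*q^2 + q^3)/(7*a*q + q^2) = 5*a + q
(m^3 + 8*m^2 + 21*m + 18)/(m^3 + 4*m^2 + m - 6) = (m + 3)/(m - 1)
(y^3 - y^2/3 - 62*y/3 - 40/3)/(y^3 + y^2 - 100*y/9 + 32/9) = 3*(3*y^2 - 13*y - 10)/(9*y^2 - 27*y + 8)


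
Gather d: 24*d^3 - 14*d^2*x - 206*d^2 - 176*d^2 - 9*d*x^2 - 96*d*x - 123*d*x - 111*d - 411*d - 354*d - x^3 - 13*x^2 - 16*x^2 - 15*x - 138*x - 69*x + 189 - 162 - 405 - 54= 24*d^3 + d^2*(-14*x - 382) + d*(-9*x^2 - 219*x - 876) - x^3 - 29*x^2 - 222*x - 432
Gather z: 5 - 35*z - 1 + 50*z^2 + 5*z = 50*z^2 - 30*z + 4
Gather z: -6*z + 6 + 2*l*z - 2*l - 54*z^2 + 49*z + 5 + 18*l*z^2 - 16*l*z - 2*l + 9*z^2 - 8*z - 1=-4*l + z^2*(18*l - 45) + z*(35 - 14*l) + 10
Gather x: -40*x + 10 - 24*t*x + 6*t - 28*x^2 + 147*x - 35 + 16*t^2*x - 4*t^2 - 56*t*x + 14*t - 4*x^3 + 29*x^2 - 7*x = -4*t^2 + 20*t - 4*x^3 + x^2 + x*(16*t^2 - 80*t + 100) - 25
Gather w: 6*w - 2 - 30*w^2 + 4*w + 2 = -30*w^2 + 10*w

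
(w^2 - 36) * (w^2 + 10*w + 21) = w^4 + 10*w^3 - 15*w^2 - 360*w - 756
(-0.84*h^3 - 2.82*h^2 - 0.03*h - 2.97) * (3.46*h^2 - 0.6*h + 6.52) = -2.9064*h^5 - 9.2532*h^4 - 3.8886*h^3 - 28.6446*h^2 + 1.5864*h - 19.3644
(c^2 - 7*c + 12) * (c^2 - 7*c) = c^4 - 14*c^3 + 61*c^2 - 84*c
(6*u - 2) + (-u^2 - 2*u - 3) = -u^2 + 4*u - 5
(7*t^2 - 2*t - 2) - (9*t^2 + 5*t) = -2*t^2 - 7*t - 2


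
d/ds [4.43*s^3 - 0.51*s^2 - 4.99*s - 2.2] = 13.29*s^2 - 1.02*s - 4.99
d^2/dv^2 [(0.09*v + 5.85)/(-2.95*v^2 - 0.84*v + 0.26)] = (-(0.09*v + 5.85)*(5.9*v + 0.84)*(11.8*v + 1.68) + (1.593*v + 34.6662)*(2.95*v^2 + 0.84*v - 0.26))/(2.95*v^2 + 0.84*v - 0.26)^3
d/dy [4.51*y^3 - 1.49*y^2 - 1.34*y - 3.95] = 13.53*y^2 - 2.98*y - 1.34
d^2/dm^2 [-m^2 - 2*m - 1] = -2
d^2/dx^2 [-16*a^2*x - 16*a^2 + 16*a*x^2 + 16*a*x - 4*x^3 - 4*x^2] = 32*a - 24*x - 8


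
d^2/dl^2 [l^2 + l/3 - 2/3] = 2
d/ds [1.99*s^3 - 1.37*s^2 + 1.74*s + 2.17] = 5.97*s^2 - 2.74*s + 1.74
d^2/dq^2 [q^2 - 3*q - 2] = 2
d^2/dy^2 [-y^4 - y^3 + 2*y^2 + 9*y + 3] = -12*y^2 - 6*y + 4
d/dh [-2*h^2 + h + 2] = 1 - 4*h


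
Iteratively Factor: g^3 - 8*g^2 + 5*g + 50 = (g - 5)*(g^2 - 3*g - 10) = (g - 5)^2*(g + 2)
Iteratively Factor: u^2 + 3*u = (u)*(u + 3)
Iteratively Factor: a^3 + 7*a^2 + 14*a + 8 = (a + 1)*(a^2 + 6*a + 8) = (a + 1)*(a + 4)*(a + 2)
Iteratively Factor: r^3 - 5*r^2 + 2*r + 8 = (r - 4)*(r^2 - r - 2) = (r - 4)*(r + 1)*(r - 2)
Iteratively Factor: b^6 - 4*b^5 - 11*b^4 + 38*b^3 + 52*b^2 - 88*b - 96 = (b - 2)*(b^5 - 2*b^4 - 15*b^3 + 8*b^2 + 68*b + 48) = (b - 2)*(b + 1)*(b^4 - 3*b^3 - 12*b^2 + 20*b + 48) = (b - 3)*(b - 2)*(b + 1)*(b^3 - 12*b - 16) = (b - 3)*(b - 2)*(b + 1)*(b + 2)*(b^2 - 2*b - 8) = (b - 3)*(b - 2)*(b + 1)*(b + 2)^2*(b - 4)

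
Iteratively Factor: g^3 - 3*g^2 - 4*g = (g)*(g^2 - 3*g - 4) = g*(g + 1)*(g - 4)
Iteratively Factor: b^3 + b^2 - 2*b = (b + 2)*(b^2 - b) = (b - 1)*(b + 2)*(b)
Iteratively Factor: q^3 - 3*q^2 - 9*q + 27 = (q - 3)*(q^2 - 9) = (q - 3)*(q + 3)*(q - 3)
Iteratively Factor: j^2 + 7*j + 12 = (j + 3)*(j + 4)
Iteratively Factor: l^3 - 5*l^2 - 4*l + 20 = (l - 5)*(l^2 - 4) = (l - 5)*(l + 2)*(l - 2)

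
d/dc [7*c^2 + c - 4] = 14*c + 1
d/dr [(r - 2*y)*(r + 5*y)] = 2*r + 3*y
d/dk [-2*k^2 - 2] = -4*k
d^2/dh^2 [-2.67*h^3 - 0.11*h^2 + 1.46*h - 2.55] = -16.02*h - 0.22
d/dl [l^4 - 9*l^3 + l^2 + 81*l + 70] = 4*l^3 - 27*l^2 + 2*l + 81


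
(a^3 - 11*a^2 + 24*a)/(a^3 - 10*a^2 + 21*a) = (a - 8)/(a - 7)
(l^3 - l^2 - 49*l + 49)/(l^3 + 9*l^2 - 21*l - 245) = (l^2 - 8*l + 7)/(l^2 + 2*l - 35)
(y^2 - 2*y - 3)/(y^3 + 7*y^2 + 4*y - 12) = (y^2 - 2*y - 3)/(y^3 + 7*y^2 + 4*y - 12)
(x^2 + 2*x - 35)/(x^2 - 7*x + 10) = (x + 7)/(x - 2)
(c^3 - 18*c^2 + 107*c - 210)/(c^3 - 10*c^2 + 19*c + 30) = (c - 7)/(c + 1)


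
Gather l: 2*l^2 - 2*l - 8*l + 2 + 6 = 2*l^2 - 10*l + 8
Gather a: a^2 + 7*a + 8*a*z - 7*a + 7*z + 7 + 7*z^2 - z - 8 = a^2 + 8*a*z + 7*z^2 + 6*z - 1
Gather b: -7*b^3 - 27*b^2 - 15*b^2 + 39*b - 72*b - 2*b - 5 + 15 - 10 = -7*b^3 - 42*b^2 - 35*b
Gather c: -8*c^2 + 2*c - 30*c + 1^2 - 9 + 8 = -8*c^2 - 28*c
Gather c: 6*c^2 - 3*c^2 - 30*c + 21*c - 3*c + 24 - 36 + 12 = 3*c^2 - 12*c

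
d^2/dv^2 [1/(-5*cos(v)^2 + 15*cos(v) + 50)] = (-4*sin(v)^4 + 51*sin(v)^2 + 75*cos(v)/4 + 9*cos(3*v)/4 - 9)/(5*(sin(v)^2 + 3*cos(v) + 9)^3)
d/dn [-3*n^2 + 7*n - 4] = 7 - 6*n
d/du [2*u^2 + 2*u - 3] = 4*u + 2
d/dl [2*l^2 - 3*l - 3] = 4*l - 3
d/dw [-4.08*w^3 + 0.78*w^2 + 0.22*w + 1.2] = -12.24*w^2 + 1.56*w + 0.22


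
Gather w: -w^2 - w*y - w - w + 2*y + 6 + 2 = -w^2 + w*(-y - 2) + 2*y + 8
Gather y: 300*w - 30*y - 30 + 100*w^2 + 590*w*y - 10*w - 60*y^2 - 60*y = 100*w^2 + 290*w - 60*y^2 + y*(590*w - 90) - 30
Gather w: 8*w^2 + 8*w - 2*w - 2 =8*w^2 + 6*w - 2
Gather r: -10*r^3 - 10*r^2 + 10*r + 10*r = -10*r^3 - 10*r^2 + 20*r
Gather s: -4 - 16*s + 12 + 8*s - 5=3 - 8*s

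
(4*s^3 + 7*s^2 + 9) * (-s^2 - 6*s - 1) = -4*s^5 - 31*s^4 - 46*s^3 - 16*s^2 - 54*s - 9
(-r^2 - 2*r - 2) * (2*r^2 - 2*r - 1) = -2*r^4 - 2*r^3 + r^2 + 6*r + 2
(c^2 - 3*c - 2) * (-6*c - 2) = -6*c^3 + 16*c^2 + 18*c + 4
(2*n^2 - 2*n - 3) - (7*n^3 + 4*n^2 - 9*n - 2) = -7*n^3 - 2*n^2 + 7*n - 1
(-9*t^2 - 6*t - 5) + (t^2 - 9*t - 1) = -8*t^2 - 15*t - 6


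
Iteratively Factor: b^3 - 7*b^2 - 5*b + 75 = (b - 5)*(b^2 - 2*b - 15) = (b - 5)*(b + 3)*(b - 5)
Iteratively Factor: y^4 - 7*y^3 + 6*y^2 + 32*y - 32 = (y + 2)*(y^3 - 9*y^2 + 24*y - 16) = (y - 4)*(y + 2)*(y^2 - 5*y + 4) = (y - 4)*(y - 1)*(y + 2)*(y - 4)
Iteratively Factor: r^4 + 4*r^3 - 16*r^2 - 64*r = (r)*(r^3 + 4*r^2 - 16*r - 64) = r*(r + 4)*(r^2 - 16) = r*(r + 4)^2*(r - 4)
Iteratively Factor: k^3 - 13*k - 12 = (k + 3)*(k^2 - 3*k - 4) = (k - 4)*(k + 3)*(k + 1)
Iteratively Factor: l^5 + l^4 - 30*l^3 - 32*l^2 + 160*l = (l - 5)*(l^4 + 6*l^3 - 32*l) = l*(l - 5)*(l^3 + 6*l^2 - 32) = l*(l - 5)*(l + 4)*(l^2 + 2*l - 8) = l*(l - 5)*(l - 2)*(l + 4)*(l + 4)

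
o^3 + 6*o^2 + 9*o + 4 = (o + 1)^2*(o + 4)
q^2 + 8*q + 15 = (q + 3)*(q + 5)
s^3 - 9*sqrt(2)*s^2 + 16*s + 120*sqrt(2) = (s - 6*sqrt(2))*(s - 5*sqrt(2))*(s + 2*sqrt(2))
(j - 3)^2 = j^2 - 6*j + 9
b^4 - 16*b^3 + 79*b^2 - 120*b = b*(b - 8)*(b - 5)*(b - 3)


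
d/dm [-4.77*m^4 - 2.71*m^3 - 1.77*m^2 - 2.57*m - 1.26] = -19.08*m^3 - 8.13*m^2 - 3.54*m - 2.57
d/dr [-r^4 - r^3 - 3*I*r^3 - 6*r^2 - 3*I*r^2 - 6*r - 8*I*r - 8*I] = -4*r^3 - 3*r^2*(1 + 3*I) - 6*r*(2 + I) - 6 - 8*I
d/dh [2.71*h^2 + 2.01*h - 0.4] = 5.42*h + 2.01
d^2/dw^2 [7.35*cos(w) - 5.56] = -7.35*cos(w)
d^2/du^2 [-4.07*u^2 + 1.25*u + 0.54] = -8.14000000000000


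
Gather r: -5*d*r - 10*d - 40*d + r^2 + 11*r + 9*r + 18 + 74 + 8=-50*d + r^2 + r*(20 - 5*d) + 100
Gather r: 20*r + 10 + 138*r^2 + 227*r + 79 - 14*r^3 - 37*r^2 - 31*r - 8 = -14*r^3 + 101*r^2 + 216*r + 81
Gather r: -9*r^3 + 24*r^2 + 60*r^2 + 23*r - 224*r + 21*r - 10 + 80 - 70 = -9*r^3 + 84*r^2 - 180*r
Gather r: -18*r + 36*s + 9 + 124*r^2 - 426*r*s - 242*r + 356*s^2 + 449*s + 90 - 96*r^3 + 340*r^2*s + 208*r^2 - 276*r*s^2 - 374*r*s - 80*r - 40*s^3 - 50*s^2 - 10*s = -96*r^3 + r^2*(340*s + 332) + r*(-276*s^2 - 800*s - 340) - 40*s^3 + 306*s^2 + 475*s + 99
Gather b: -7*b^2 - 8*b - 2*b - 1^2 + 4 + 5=-7*b^2 - 10*b + 8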